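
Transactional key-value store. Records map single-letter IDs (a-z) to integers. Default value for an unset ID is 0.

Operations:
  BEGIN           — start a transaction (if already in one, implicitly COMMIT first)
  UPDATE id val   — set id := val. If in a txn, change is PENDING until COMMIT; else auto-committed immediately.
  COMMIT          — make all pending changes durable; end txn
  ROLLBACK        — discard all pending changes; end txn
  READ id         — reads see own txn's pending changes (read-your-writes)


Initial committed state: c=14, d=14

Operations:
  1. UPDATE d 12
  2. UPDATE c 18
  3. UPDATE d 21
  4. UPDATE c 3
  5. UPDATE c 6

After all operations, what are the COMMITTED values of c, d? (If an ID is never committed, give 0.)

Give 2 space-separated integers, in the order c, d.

Answer: 6 21

Derivation:
Initial committed: {c=14, d=14}
Op 1: UPDATE d=12 (auto-commit; committed d=12)
Op 2: UPDATE c=18 (auto-commit; committed c=18)
Op 3: UPDATE d=21 (auto-commit; committed d=21)
Op 4: UPDATE c=3 (auto-commit; committed c=3)
Op 5: UPDATE c=6 (auto-commit; committed c=6)
Final committed: {c=6, d=21}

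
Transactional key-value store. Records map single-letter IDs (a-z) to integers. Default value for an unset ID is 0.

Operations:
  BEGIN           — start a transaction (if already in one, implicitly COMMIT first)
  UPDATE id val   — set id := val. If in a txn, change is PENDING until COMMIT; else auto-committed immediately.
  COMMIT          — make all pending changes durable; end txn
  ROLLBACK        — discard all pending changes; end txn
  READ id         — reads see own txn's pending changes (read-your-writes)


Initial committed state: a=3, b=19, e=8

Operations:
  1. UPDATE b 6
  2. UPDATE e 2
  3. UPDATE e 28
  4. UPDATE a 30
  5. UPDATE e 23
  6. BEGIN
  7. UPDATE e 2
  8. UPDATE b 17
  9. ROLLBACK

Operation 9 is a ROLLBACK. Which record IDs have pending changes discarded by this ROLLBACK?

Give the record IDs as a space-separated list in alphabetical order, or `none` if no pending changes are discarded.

Initial committed: {a=3, b=19, e=8}
Op 1: UPDATE b=6 (auto-commit; committed b=6)
Op 2: UPDATE e=2 (auto-commit; committed e=2)
Op 3: UPDATE e=28 (auto-commit; committed e=28)
Op 4: UPDATE a=30 (auto-commit; committed a=30)
Op 5: UPDATE e=23 (auto-commit; committed e=23)
Op 6: BEGIN: in_txn=True, pending={}
Op 7: UPDATE e=2 (pending; pending now {e=2})
Op 8: UPDATE b=17 (pending; pending now {b=17, e=2})
Op 9: ROLLBACK: discarded pending ['b', 'e']; in_txn=False
ROLLBACK at op 9 discards: ['b', 'e']

Answer: b e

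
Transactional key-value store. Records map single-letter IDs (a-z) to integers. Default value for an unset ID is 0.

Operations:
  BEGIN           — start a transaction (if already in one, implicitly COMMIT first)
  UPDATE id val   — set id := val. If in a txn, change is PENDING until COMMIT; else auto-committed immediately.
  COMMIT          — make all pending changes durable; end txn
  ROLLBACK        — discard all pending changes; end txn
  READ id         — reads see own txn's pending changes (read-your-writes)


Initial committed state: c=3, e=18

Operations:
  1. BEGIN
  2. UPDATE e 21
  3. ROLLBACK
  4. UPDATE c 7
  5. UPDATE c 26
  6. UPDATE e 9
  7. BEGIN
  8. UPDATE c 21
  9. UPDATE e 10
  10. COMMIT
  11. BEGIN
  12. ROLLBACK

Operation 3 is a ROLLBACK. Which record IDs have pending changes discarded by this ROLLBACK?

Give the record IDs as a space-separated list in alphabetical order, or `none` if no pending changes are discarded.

Answer: e

Derivation:
Initial committed: {c=3, e=18}
Op 1: BEGIN: in_txn=True, pending={}
Op 2: UPDATE e=21 (pending; pending now {e=21})
Op 3: ROLLBACK: discarded pending ['e']; in_txn=False
Op 4: UPDATE c=7 (auto-commit; committed c=7)
Op 5: UPDATE c=26 (auto-commit; committed c=26)
Op 6: UPDATE e=9 (auto-commit; committed e=9)
Op 7: BEGIN: in_txn=True, pending={}
Op 8: UPDATE c=21 (pending; pending now {c=21})
Op 9: UPDATE e=10 (pending; pending now {c=21, e=10})
Op 10: COMMIT: merged ['c', 'e'] into committed; committed now {c=21, e=10}
Op 11: BEGIN: in_txn=True, pending={}
Op 12: ROLLBACK: discarded pending []; in_txn=False
ROLLBACK at op 3 discards: ['e']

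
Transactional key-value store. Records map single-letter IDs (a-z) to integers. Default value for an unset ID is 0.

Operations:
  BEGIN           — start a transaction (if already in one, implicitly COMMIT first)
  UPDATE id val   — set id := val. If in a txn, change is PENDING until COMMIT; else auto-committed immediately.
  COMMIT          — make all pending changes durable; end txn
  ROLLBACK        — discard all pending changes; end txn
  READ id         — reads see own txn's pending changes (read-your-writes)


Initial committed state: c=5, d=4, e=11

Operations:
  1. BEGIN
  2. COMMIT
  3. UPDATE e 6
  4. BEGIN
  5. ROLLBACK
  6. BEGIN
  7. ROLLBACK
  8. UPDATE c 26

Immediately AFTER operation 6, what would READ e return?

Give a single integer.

Answer: 6

Derivation:
Initial committed: {c=5, d=4, e=11}
Op 1: BEGIN: in_txn=True, pending={}
Op 2: COMMIT: merged [] into committed; committed now {c=5, d=4, e=11}
Op 3: UPDATE e=6 (auto-commit; committed e=6)
Op 4: BEGIN: in_txn=True, pending={}
Op 5: ROLLBACK: discarded pending []; in_txn=False
Op 6: BEGIN: in_txn=True, pending={}
After op 6: visible(e) = 6 (pending={}, committed={c=5, d=4, e=6})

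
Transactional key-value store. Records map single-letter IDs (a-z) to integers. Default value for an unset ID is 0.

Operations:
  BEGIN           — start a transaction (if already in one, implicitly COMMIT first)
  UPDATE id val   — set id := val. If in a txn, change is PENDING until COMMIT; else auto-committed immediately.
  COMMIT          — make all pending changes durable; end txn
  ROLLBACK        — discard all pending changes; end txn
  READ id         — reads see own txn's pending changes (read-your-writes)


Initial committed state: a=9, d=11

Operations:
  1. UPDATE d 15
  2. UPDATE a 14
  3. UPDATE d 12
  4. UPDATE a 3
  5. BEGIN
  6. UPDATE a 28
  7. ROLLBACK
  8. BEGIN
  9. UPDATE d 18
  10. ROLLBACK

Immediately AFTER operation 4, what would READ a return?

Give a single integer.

Answer: 3

Derivation:
Initial committed: {a=9, d=11}
Op 1: UPDATE d=15 (auto-commit; committed d=15)
Op 2: UPDATE a=14 (auto-commit; committed a=14)
Op 3: UPDATE d=12 (auto-commit; committed d=12)
Op 4: UPDATE a=3 (auto-commit; committed a=3)
After op 4: visible(a) = 3 (pending={}, committed={a=3, d=12})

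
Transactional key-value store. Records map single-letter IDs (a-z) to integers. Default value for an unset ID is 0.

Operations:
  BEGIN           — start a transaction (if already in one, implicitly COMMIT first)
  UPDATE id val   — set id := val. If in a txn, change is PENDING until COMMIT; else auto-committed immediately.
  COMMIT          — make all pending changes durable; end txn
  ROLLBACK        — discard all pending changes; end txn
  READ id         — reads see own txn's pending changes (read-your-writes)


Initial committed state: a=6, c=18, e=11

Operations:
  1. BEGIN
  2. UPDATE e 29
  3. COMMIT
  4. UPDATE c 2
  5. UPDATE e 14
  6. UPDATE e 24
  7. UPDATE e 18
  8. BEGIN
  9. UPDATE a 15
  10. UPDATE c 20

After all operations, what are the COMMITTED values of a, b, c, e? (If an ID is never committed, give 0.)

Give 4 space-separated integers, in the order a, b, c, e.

Answer: 6 0 2 18

Derivation:
Initial committed: {a=6, c=18, e=11}
Op 1: BEGIN: in_txn=True, pending={}
Op 2: UPDATE e=29 (pending; pending now {e=29})
Op 3: COMMIT: merged ['e'] into committed; committed now {a=6, c=18, e=29}
Op 4: UPDATE c=2 (auto-commit; committed c=2)
Op 5: UPDATE e=14 (auto-commit; committed e=14)
Op 6: UPDATE e=24 (auto-commit; committed e=24)
Op 7: UPDATE e=18 (auto-commit; committed e=18)
Op 8: BEGIN: in_txn=True, pending={}
Op 9: UPDATE a=15 (pending; pending now {a=15})
Op 10: UPDATE c=20 (pending; pending now {a=15, c=20})
Final committed: {a=6, c=2, e=18}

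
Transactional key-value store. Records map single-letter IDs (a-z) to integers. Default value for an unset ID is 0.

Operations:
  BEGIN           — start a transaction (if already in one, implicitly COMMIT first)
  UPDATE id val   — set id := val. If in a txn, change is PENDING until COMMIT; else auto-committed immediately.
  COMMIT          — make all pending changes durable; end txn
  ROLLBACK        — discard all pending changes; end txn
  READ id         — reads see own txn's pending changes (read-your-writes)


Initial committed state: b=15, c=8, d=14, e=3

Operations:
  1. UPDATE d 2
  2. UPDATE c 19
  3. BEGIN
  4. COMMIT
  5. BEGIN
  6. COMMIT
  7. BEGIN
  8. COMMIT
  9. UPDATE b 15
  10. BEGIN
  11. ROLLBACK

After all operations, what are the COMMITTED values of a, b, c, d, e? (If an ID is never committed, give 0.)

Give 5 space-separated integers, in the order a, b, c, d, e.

Answer: 0 15 19 2 3

Derivation:
Initial committed: {b=15, c=8, d=14, e=3}
Op 1: UPDATE d=2 (auto-commit; committed d=2)
Op 2: UPDATE c=19 (auto-commit; committed c=19)
Op 3: BEGIN: in_txn=True, pending={}
Op 4: COMMIT: merged [] into committed; committed now {b=15, c=19, d=2, e=3}
Op 5: BEGIN: in_txn=True, pending={}
Op 6: COMMIT: merged [] into committed; committed now {b=15, c=19, d=2, e=3}
Op 7: BEGIN: in_txn=True, pending={}
Op 8: COMMIT: merged [] into committed; committed now {b=15, c=19, d=2, e=3}
Op 9: UPDATE b=15 (auto-commit; committed b=15)
Op 10: BEGIN: in_txn=True, pending={}
Op 11: ROLLBACK: discarded pending []; in_txn=False
Final committed: {b=15, c=19, d=2, e=3}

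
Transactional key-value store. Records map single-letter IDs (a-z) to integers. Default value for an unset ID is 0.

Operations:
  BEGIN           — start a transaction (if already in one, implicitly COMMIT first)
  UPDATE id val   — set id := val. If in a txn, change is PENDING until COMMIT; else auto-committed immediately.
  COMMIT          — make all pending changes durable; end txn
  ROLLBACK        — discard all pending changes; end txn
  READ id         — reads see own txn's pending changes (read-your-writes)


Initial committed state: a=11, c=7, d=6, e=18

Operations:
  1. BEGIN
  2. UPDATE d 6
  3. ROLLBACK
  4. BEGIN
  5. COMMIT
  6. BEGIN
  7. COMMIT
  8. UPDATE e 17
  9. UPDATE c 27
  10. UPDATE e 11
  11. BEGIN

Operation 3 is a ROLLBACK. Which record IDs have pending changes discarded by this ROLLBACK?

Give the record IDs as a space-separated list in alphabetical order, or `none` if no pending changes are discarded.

Answer: d

Derivation:
Initial committed: {a=11, c=7, d=6, e=18}
Op 1: BEGIN: in_txn=True, pending={}
Op 2: UPDATE d=6 (pending; pending now {d=6})
Op 3: ROLLBACK: discarded pending ['d']; in_txn=False
Op 4: BEGIN: in_txn=True, pending={}
Op 5: COMMIT: merged [] into committed; committed now {a=11, c=7, d=6, e=18}
Op 6: BEGIN: in_txn=True, pending={}
Op 7: COMMIT: merged [] into committed; committed now {a=11, c=7, d=6, e=18}
Op 8: UPDATE e=17 (auto-commit; committed e=17)
Op 9: UPDATE c=27 (auto-commit; committed c=27)
Op 10: UPDATE e=11 (auto-commit; committed e=11)
Op 11: BEGIN: in_txn=True, pending={}
ROLLBACK at op 3 discards: ['d']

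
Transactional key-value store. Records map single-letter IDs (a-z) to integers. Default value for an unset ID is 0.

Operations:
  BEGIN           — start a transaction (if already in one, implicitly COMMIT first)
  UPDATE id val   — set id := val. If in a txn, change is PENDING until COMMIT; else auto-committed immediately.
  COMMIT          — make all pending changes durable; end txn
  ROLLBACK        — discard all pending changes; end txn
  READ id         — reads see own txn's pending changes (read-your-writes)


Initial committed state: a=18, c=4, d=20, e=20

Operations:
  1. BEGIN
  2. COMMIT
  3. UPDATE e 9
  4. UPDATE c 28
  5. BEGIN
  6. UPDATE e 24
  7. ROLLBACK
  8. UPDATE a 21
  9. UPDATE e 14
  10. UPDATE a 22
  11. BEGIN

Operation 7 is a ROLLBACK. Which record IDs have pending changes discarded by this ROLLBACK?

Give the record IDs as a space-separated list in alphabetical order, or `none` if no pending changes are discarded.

Answer: e

Derivation:
Initial committed: {a=18, c=4, d=20, e=20}
Op 1: BEGIN: in_txn=True, pending={}
Op 2: COMMIT: merged [] into committed; committed now {a=18, c=4, d=20, e=20}
Op 3: UPDATE e=9 (auto-commit; committed e=9)
Op 4: UPDATE c=28 (auto-commit; committed c=28)
Op 5: BEGIN: in_txn=True, pending={}
Op 6: UPDATE e=24 (pending; pending now {e=24})
Op 7: ROLLBACK: discarded pending ['e']; in_txn=False
Op 8: UPDATE a=21 (auto-commit; committed a=21)
Op 9: UPDATE e=14 (auto-commit; committed e=14)
Op 10: UPDATE a=22 (auto-commit; committed a=22)
Op 11: BEGIN: in_txn=True, pending={}
ROLLBACK at op 7 discards: ['e']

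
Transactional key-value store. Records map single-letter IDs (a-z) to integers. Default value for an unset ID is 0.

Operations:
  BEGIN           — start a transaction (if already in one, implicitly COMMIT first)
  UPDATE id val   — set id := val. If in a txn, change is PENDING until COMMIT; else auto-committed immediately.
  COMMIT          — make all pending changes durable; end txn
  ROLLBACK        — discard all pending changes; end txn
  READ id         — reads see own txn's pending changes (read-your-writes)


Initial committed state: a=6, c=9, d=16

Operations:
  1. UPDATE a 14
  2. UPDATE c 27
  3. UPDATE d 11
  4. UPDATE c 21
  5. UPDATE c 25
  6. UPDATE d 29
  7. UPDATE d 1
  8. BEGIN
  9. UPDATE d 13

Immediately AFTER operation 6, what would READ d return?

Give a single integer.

Initial committed: {a=6, c=9, d=16}
Op 1: UPDATE a=14 (auto-commit; committed a=14)
Op 2: UPDATE c=27 (auto-commit; committed c=27)
Op 3: UPDATE d=11 (auto-commit; committed d=11)
Op 4: UPDATE c=21 (auto-commit; committed c=21)
Op 5: UPDATE c=25 (auto-commit; committed c=25)
Op 6: UPDATE d=29 (auto-commit; committed d=29)
After op 6: visible(d) = 29 (pending={}, committed={a=14, c=25, d=29})

Answer: 29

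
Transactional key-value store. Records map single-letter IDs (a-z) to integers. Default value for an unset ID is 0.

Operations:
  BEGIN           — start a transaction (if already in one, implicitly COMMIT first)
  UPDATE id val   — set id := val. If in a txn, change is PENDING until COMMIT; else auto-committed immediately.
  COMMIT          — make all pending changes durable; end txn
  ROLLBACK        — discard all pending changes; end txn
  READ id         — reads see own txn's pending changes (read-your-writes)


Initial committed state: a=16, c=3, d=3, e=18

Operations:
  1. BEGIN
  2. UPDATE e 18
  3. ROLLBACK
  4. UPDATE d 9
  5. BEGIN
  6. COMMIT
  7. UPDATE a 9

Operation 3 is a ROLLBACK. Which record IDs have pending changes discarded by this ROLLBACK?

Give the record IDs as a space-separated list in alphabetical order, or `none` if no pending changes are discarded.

Initial committed: {a=16, c=3, d=3, e=18}
Op 1: BEGIN: in_txn=True, pending={}
Op 2: UPDATE e=18 (pending; pending now {e=18})
Op 3: ROLLBACK: discarded pending ['e']; in_txn=False
Op 4: UPDATE d=9 (auto-commit; committed d=9)
Op 5: BEGIN: in_txn=True, pending={}
Op 6: COMMIT: merged [] into committed; committed now {a=16, c=3, d=9, e=18}
Op 7: UPDATE a=9 (auto-commit; committed a=9)
ROLLBACK at op 3 discards: ['e']

Answer: e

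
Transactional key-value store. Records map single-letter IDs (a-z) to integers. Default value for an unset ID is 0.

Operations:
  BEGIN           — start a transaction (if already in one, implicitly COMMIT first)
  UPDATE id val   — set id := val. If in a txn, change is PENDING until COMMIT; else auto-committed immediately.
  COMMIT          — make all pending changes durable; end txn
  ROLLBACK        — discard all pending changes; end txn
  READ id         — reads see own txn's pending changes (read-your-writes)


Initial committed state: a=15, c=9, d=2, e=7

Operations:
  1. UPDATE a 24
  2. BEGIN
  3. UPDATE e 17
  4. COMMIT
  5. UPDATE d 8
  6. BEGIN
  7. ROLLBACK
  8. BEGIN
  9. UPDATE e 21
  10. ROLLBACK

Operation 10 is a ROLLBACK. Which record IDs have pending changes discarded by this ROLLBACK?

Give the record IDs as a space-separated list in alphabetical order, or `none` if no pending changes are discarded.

Initial committed: {a=15, c=9, d=2, e=7}
Op 1: UPDATE a=24 (auto-commit; committed a=24)
Op 2: BEGIN: in_txn=True, pending={}
Op 3: UPDATE e=17 (pending; pending now {e=17})
Op 4: COMMIT: merged ['e'] into committed; committed now {a=24, c=9, d=2, e=17}
Op 5: UPDATE d=8 (auto-commit; committed d=8)
Op 6: BEGIN: in_txn=True, pending={}
Op 7: ROLLBACK: discarded pending []; in_txn=False
Op 8: BEGIN: in_txn=True, pending={}
Op 9: UPDATE e=21 (pending; pending now {e=21})
Op 10: ROLLBACK: discarded pending ['e']; in_txn=False
ROLLBACK at op 10 discards: ['e']

Answer: e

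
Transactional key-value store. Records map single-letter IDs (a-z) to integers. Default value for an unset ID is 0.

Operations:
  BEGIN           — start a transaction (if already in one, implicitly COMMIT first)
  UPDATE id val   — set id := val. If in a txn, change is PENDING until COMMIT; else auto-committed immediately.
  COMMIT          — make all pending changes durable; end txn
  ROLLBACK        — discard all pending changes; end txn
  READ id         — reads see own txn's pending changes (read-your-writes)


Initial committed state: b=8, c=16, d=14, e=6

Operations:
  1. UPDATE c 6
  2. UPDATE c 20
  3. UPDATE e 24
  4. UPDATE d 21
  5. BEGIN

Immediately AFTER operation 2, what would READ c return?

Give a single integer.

Answer: 20

Derivation:
Initial committed: {b=8, c=16, d=14, e=6}
Op 1: UPDATE c=6 (auto-commit; committed c=6)
Op 2: UPDATE c=20 (auto-commit; committed c=20)
After op 2: visible(c) = 20 (pending={}, committed={b=8, c=20, d=14, e=6})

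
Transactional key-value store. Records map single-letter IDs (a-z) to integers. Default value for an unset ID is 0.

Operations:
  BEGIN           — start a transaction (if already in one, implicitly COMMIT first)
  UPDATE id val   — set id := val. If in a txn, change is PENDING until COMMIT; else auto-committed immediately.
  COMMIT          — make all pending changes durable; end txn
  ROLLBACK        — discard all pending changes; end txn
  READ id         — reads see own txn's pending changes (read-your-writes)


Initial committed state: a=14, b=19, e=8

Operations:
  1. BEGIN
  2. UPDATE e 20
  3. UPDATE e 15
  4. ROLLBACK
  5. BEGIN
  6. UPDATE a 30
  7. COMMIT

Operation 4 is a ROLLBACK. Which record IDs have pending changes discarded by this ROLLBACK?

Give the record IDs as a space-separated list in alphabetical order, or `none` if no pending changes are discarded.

Initial committed: {a=14, b=19, e=8}
Op 1: BEGIN: in_txn=True, pending={}
Op 2: UPDATE e=20 (pending; pending now {e=20})
Op 3: UPDATE e=15 (pending; pending now {e=15})
Op 4: ROLLBACK: discarded pending ['e']; in_txn=False
Op 5: BEGIN: in_txn=True, pending={}
Op 6: UPDATE a=30 (pending; pending now {a=30})
Op 7: COMMIT: merged ['a'] into committed; committed now {a=30, b=19, e=8}
ROLLBACK at op 4 discards: ['e']

Answer: e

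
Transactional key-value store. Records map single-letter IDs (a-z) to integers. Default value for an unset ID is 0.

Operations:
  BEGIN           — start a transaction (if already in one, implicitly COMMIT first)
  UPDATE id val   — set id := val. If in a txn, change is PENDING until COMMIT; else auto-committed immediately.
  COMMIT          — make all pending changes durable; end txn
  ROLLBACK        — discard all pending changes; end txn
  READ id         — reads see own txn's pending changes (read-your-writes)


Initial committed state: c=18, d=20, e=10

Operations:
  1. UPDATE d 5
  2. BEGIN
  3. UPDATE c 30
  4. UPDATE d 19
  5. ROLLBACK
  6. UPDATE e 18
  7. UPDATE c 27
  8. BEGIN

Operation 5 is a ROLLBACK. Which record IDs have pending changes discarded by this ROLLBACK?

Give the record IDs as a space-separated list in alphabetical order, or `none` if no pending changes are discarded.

Answer: c d

Derivation:
Initial committed: {c=18, d=20, e=10}
Op 1: UPDATE d=5 (auto-commit; committed d=5)
Op 2: BEGIN: in_txn=True, pending={}
Op 3: UPDATE c=30 (pending; pending now {c=30})
Op 4: UPDATE d=19 (pending; pending now {c=30, d=19})
Op 5: ROLLBACK: discarded pending ['c', 'd']; in_txn=False
Op 6: UPDATE e=18 (auto-commit; committed e=18)
Op 7: UPDATE c=27 (auto-commit; committed c=27)
Op 8: BEGIN: in_txn=True, pending={}
ROLLBACK at op 5 discards: ['c', 'd']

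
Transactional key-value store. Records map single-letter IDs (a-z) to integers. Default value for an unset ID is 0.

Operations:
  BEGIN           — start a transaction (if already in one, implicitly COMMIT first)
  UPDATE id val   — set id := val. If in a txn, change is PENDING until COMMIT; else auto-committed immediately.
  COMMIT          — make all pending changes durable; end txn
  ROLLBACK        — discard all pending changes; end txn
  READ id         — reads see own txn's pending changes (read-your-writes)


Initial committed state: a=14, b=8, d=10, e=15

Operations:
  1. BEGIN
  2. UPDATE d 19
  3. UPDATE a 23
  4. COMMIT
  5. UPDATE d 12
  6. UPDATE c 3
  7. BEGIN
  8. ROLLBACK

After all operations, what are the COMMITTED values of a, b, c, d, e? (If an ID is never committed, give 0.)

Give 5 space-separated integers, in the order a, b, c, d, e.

Answer: 23 8 3 12 15

Derivation:
Initial committed: {a=14, b=8, d=10, e=15}
Op 1: BEGIN: in_txn=True, pending={}
Op 2: UPDATE d=19 (pending; pending now {d=19})
Op 3: UPDATE a=23 (pending; pending now {a=23, d=19})
Op 4: COMMIT: merged ['a', 'd'] into committed; committed now {a=23, b=8, d=19, e=15}
Op 5: UPDATE d=12 (auto-commit; committed d=12)
Op 6: UPDATE c=3 (auto-commit; committed c=3)
Op 7: BEGIN: in_txn=True, pending={}
Op 8: ROLLBACK: discarded pending []; in_txn=False
Final committed: {a=23, b=8, c=3, d=12, e=15}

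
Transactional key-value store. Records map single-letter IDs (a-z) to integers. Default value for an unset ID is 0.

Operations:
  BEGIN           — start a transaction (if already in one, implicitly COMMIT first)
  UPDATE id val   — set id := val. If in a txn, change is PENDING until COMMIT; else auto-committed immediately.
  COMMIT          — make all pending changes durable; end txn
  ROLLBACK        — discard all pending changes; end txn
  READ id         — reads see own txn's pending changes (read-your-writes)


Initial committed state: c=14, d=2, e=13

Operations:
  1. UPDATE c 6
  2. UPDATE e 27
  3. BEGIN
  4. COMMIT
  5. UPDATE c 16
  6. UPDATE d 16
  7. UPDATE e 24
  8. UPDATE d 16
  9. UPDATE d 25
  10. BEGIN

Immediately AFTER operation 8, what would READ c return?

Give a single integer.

Answer: 16

Derivation:
Initial committed: {c=14, d=2, e=13}
Op 1: UPDATE c=6 (auto-commit; committed c=6)
Op 2: UPDATE e=27 (auto-commit; committed e=27)
Op 3: BEGIN: in_txn=True, pending={}
Op 4: COMMIT: merged [] into committed; committed now {c=6, d=2, e=27}
Op 5: UPDATE c=16 (auto-commit; committed c=16)
Op 6: UPDATE d=16 (auto-commit; committed d=16)
Op 7: UPDATE e=24 (auto-commit; committed e=24)
Op 8: UPDATE d=16 (auto-commit; committed d=16)
After op 8: visible(c) = 16 (pending={}, committed={c=16, d=16, e=24})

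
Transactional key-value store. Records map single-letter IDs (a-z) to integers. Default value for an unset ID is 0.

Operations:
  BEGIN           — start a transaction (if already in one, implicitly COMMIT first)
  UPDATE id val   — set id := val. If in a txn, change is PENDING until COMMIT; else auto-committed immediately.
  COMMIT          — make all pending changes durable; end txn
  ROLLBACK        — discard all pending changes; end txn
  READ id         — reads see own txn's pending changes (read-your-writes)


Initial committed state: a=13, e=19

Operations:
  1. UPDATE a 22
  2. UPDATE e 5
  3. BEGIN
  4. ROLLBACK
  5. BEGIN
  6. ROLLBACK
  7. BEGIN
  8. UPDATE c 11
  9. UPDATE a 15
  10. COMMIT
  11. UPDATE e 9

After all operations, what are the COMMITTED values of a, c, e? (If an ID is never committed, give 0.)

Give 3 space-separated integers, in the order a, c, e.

Answer: 15 11 9

Derivation:
Initial committed: {a=13, e=19}
Op 1: UPDATE a=22 (auto-commit; committed a=22)
Op 2: UPDATE e=5 (auto-commit; committed e=5)
Op 3: BEGIN: in_txn=True, pending={}
Op 4: ROLLBACK: discarded pending []; in_txn=False
Op 5: BEGIN: in_txn=True, pending={}
Op 6: ROLLBACK: discarded pending []; in_txn=False
Op 7: BEGIN: in_txn=True, pending={}
Op 8: UPDATE c=11 (pending; pending now {c=11})
Op 9: UPDATE a=15 (pending; pending now {a=15, c=11})
Op 10: COMMIT: merged ['a', 'c'] into committed; committed now {a=15, c=11, e=5}
Op 11: UPDATE e=9 (auto-commit; committed e=9)
Final committed: {a=15, c=11, e=9}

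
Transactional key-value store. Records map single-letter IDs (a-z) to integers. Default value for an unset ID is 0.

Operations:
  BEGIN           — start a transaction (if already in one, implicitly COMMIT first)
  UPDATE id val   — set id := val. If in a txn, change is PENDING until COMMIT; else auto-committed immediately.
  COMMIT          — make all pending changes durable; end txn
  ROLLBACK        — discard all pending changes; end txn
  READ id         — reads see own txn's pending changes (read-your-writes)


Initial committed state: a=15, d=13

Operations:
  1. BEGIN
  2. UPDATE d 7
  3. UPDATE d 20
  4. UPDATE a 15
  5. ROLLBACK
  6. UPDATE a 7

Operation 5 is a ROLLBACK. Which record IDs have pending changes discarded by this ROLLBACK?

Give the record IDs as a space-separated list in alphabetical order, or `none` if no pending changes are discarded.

Initial committed: {a=15, d=13}
Op 1: BEGIN: in_txn=True, pending={}
Op 2: UPDATE d=7 (pending; pending now {d=7})
Op 3: UPDATE d=20 (pending; pending now {d=20})
Op 4: UPDATE a=15 (pending; pending now {a=15, d=20})
Op 5: ROLLBACK: discarded pending ['a', 'd']; in_txn=False
Op 6: UPDATE a=7 (auto-commit; committed a=7)
ROLLBACK at op 5 discards: ['a', 'd']

Answer: a d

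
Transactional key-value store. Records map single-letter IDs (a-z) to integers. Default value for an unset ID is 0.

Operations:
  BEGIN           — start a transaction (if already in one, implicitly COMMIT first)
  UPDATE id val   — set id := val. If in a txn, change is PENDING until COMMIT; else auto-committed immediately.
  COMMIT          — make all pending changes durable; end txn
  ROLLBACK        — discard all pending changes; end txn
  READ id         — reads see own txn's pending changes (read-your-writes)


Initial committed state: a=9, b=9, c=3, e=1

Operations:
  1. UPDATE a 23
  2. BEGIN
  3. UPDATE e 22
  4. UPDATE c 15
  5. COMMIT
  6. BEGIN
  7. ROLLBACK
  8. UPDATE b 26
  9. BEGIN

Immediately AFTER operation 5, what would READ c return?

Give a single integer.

Answer: 15

Derivation:
Initial committed: {a=9, b=9, c=3, e=1}
Op 1: UPDATE a=23 (auto-commit; committed a=23)
Op 2: BEGIN: in_txn=True, pending={}
Op 3: UPDATE e=22 (pending; pending now {e=22})
Op 4: UPDATE c=15 (pending; pending now {c=15, e=22})
Op 5: COMMIT: merged ['c', 'e'] into committed; committed now {a=23, b=9, c=15, e=22}
After op 5: visible(c) = 15 (pending={}, committed={a=23, b=9, c=15, e=22})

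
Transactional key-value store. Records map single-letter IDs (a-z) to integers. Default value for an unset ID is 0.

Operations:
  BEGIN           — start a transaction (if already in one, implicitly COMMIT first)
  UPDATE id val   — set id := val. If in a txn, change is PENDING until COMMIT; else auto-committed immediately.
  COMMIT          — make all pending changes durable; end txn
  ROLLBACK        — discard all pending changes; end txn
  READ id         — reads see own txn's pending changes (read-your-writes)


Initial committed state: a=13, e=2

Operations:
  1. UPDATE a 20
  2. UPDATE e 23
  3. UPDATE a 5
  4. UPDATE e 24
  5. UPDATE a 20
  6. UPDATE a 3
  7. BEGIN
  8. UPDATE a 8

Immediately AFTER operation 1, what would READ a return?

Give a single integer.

Initial committed: {a=13, e=2}
Op 1: UPDATE a=20 (auto-commit; committed a=20)
After op 1: visible(a) = 20 (pending={}, committed={a=20, e=2})

Answer: 20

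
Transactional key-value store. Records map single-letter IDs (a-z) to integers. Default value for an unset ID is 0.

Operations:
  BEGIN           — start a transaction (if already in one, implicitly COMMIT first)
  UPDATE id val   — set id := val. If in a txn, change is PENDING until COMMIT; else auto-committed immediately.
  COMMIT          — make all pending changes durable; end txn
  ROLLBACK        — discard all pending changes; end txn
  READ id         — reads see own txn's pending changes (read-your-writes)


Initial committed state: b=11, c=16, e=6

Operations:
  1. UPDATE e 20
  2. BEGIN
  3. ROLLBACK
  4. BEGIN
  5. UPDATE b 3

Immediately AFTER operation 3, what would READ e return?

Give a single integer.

Initial committed: {b=11, c=16, e=6}
Op 1: UPDATE e=20 (auto-commit; committed e=20)
Op 2: BEGIN: in_txn=True, pending={}
Op 3: ROLLBACK: discarded pending []; in_txn=False
After op 3: visible(e) = 20 (pending={}, committed={b=11, c=16, e=20})

Answer: 20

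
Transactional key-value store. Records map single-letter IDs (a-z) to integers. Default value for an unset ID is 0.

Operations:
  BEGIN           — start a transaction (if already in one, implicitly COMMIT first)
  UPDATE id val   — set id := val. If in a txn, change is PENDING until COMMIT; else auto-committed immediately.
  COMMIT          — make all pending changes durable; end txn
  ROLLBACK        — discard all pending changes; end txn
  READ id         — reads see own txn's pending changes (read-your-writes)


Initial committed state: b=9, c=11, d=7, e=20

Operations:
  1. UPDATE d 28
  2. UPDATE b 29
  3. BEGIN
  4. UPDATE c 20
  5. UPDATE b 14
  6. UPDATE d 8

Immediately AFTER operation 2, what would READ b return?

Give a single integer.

Answer: 29

Derivation:
Initial committed: {b=9, c=11, d=7, e=20}
Op 1: UPDATE d=28 (auto-commit; committed d=28)
Op 2: UPDATE b=29 (auto-commit; committed b=29)
After op 2: visible(b) = 29 (pending={}, committed={b=29, c=11, d=28, e=20})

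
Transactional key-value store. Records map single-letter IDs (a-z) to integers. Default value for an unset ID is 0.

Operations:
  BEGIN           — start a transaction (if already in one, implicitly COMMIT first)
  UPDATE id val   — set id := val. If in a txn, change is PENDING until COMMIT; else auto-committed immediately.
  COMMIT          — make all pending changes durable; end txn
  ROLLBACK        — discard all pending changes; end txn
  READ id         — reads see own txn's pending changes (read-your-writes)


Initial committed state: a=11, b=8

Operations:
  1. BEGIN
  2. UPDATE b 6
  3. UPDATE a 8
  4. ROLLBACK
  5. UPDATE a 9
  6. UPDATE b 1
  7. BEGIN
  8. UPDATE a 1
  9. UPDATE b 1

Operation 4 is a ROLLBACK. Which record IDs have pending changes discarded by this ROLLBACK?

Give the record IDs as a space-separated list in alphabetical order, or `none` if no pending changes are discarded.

Initial committed: {a=11, b=8}
Op 1: BEGIN: in_txn=True, pending={}
Op 2: UPDATE b=6 (pending; pending now {b=6})
Op 3: UPDATE a=8 (pending; pending now {a=8, b=6})
Op 4: ROLLBACK: discarded pending ['a', 'b']; in_txn=False
Op 5: UPDATE a=9 (auto-commit; committed a=9)
Op 6: UPDATE b=1 (auto-commit; committed b=1)
Op 7: BEGIN: in_txn=True, pending={}
Op 8: UPDATE a=1 (pending; pending now {a=1})
Op 9: UPDATE b=1 (pending; pending now {a=1, b=1})
ROLLBACK at op 4 discards: ['a', 'b']

Answer: a b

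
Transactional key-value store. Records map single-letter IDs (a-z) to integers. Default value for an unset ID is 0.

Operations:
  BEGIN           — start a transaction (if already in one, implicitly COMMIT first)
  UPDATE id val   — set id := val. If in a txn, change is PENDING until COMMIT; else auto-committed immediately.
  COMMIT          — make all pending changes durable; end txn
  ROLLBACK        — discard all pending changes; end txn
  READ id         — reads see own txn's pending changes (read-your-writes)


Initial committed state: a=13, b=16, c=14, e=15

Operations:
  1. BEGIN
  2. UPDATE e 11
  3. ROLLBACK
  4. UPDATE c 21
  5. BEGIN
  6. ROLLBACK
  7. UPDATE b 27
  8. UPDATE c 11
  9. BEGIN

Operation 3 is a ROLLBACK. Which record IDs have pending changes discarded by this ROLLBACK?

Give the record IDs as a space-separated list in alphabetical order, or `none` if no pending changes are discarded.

Answer: e

Derivation:
Initial committed: {a=13, b=16, c=14, e=15}
Op 1: BEGIN: in_txn=True, pending={}
Op 2: UPDATE e=11 (pending; pending now {e=11})
Op 3: ROLLBACK: discarded pending ['e']; in_txn=False
Op 4: UPDATE c=21 (auto-commit; committed c=21)
Op 5: BEGIN: in_txn=True, pending={}
Op 6: ROLLBACK: discarded pending []; in_txn=False
Op 7: UPDATE b=27 (auto-commit; committed b=27)
Op 8: UPDATE c=11 (auto-commit; committed c=11)
Op 9: BEGIN: in_txn=True, pending={}
ROLLBACK at op 3 discards: ['e']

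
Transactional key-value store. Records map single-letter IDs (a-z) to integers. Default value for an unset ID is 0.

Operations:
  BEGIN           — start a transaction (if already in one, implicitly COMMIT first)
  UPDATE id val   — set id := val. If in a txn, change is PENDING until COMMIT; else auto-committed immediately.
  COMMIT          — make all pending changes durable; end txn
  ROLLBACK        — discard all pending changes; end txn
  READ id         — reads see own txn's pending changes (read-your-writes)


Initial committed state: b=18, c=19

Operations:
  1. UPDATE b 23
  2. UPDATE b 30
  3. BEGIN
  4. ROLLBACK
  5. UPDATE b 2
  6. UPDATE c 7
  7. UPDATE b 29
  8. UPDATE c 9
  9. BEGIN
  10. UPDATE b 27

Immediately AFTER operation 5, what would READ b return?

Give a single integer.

Answer: 2

Derivation:
Initial committed: {b=18, c=19}
Op 1: UPDATE b=23 (auto-commit; committed b=23)
Op 2: UPDATE b=30 (auto-commit; committed b=30)
Op 3: BEGIN: in_txn=True, pending={}
Op 4: ROLLBACK: discarded pending []; in_txn=False
Op 5: UPDATE b=2 (auto-commit; committed b=2)
After op 5: visible(b) = 2 (pending={}, committed={b=2, c=19})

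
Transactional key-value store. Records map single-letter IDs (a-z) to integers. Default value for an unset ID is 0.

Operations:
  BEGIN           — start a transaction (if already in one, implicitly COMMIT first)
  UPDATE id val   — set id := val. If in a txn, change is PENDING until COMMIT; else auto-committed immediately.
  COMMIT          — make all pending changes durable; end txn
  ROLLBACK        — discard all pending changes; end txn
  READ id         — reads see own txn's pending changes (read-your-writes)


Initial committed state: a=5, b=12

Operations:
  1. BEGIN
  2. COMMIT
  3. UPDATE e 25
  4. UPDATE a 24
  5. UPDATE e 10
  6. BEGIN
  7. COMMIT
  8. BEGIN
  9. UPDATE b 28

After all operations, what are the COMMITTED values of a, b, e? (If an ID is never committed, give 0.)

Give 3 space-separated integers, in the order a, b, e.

Answer: 24 12 10

Derivation:
Initial committed: {a=5, b=12}
Op 1: BEGIN: in_txn=True, pending={}
Op 2: COMMIT: merged [] into committed; committed now {a=5, b=12}
Op 3: UPDATE e=25 (auto-commit; committed e=25)
Op 4: UPDATE a=24 (auto-commit; committed a=24)
Op 5: UPDATE e=10 (auto-commit; committed e=10)
Op 6: BEGIN: in_txn=True, pending={}
Op 7: COMMIT: merged [] into committed; committed now {a=24, b=12, e=10}
Op 8: BEGIN: in_txn=True, pending={}
Op 9: UPDATE b=28 (pending; pending now {b=28})
Final committed: {a=24, b=12, e=10}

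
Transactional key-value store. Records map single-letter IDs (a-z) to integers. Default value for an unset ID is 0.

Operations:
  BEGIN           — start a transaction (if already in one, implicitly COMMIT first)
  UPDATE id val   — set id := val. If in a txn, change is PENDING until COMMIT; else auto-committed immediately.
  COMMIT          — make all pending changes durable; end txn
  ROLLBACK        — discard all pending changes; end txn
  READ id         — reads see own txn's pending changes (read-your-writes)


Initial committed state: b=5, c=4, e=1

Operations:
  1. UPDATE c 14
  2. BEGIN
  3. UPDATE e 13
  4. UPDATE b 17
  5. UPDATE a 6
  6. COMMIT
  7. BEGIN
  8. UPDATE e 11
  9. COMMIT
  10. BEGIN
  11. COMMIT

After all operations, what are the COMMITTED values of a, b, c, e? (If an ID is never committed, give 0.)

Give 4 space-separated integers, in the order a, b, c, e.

Answer: 6 17 14 11

Derivation:
Initial committed: {b=5, c=4, e=1}
Op 1: UPDATE c=14 (auto-commit; committed c=14)
Op 2: BEGIN: in_txn=True, pending={}
Op 3: UPDATE e=13 (pending; pending now {e=13})
Op 4: UPDATE b=17 (pending; pending now {b=17, e=13})
Op 5: UPDATE a=6 (pending; pending now {a=6, b=17, e=13})
Op 6: COMMIT: merged ['a', 'b', 'e'] into committed; committed now {a=6, b=17, c=14, e=13}
Op 7: BEGIN: in_txn=True, pending={}
Op 8: UPDATE e=11 (pending; pending now {e=11})
Op 9: COMMIT: merged ['e'] into committed; committed now {a=6, b=17, c=14, e=11}
Op 10: BEGIN: in_txn=True, pending={}
Op 11: COMMIT: merged [] into committed; committed now {a=6, b=17, c=14, e=11}
Final committed: {a=6, b=17, c=14, e=11}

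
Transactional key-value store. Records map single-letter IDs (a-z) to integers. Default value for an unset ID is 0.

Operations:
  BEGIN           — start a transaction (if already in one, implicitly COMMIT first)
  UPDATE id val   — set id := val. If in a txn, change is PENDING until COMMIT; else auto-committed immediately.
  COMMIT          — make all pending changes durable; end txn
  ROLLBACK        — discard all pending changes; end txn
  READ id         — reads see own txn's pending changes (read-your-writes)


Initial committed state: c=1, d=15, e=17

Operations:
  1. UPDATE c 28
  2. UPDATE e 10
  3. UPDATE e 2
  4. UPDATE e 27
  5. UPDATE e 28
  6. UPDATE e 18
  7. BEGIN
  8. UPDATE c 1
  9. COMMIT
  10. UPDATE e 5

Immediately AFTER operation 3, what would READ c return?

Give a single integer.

Initial committed: {c=1, d=15, e=17}
Op 1: UPDATE c=28 (auto-commit; committed c=28)
Op 2: UPDATE e=10 (auto-commit; committed e=10)
Op 3: UPDATE e=2 (auto-commit; committed e=2)
After op 3: visible(c) = 28 (pending={}, committed={c=28, d=15, e=2})

Answer: 28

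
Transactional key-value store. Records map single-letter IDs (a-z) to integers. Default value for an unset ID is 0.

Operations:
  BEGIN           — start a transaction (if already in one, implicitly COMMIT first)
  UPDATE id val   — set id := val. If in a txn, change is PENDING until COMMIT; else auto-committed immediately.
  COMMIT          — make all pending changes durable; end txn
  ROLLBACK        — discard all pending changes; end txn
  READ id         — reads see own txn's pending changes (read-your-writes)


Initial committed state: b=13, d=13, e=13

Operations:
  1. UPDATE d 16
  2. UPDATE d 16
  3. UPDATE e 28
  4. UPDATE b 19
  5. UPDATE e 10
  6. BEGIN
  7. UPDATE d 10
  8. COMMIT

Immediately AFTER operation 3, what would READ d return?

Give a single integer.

Answer: 16

Derivation:
Initial committed: {b=13, d=13, e=13}
Op 1: UPDATE d=16 (auto-commit; committed d=16)
Op 2: UPDATE d=16 (auto-commit; committed d=16)
Op 3: UPDATE e=28 (auto-commit; committed e=28)
After op 3: visible(d) = 16 (pending={}, committed={b=13, d=16, e=28})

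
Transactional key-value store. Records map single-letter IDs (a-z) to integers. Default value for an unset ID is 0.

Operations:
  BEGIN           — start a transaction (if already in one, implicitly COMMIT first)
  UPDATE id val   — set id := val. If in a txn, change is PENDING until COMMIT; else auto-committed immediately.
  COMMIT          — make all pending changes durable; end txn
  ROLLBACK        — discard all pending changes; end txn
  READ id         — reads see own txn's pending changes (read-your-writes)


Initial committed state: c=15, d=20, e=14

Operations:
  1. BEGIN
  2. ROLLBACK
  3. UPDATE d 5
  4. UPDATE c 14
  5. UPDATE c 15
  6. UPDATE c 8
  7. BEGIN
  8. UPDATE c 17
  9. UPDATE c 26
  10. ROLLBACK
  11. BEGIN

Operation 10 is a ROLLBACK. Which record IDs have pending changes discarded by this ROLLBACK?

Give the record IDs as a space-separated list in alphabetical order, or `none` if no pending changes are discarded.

Initial committed: {c=15, d=20, e=14}
Op 1: BEGIN: in_txn=True, pending={}
Op 2: ROLLBACK: discarded pending []; in_txn=False
Op 3: UPDATE d=5 (auto-commit; committed d=5)
Op 4: UPDATE c=14 (auto-commit; committed c=14)
Op 5: UPDATE c=15 (auto-commit; committed c=15)
Op 6: UPDATE c=8 (auto-commit; committed c=8)
Op 7: BEGIN: in_txn=True, pending={}
Op 8: UPDATE c=17 (pending; pending now {c=17})
Op 9: UPDATE c=26 (pending; pending now {c=26})
Op 10: ROLLBACK: discarded pending ['c']; in_txn=False
Op 11: BEGIN: in_txn=True, pending={}
ROLLBACK at op 10 discards: ['c']

Answer: c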